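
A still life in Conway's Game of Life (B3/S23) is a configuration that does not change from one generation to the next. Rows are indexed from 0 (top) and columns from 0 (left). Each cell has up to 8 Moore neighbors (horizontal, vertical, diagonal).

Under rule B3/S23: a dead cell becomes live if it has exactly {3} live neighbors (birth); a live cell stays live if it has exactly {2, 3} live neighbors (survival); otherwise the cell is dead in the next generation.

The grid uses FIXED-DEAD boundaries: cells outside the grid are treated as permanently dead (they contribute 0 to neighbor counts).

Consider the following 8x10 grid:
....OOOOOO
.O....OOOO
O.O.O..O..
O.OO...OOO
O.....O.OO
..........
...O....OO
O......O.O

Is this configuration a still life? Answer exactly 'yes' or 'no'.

Compute generation 1 and compare to generation 0 (given above):
Generation 1:
.....O...O
.O.OO....O
O.O.......
O.OO..O..O
.O.......O
.......O..
........OO
.........O
Cell (0,4) differs: gen0=1 vs gen1=0 -> NOT a still life.

Answer: no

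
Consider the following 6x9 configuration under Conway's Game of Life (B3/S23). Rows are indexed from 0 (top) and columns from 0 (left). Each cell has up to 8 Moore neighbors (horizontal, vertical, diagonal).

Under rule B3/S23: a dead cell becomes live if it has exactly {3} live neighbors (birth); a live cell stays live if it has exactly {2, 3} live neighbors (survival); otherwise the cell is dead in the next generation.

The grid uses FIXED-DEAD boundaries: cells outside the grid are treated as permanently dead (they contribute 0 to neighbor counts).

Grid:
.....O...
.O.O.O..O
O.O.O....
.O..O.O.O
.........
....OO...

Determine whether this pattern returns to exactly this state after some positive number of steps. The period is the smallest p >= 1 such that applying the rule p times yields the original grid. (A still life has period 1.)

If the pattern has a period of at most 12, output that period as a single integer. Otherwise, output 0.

Simulating and comparing each generation to the original:
Gen 0 (original, given above): 14 live cells
Gen 1: 13 live cells, differs from original
Gen 2: 14 live cells, differs from original
Gen 3: 20 live cells, differs from original
Gen 4: 15 live cells, differs from original
Gen 5: 22 live cells, differs from original
Gen 6: 20 live cells, differs from original
Gen 7: 20 live cells, differs from original
Gen 8: 19 live cells, differs from original
Gen 9: 23 live cells, differs from original
Gen 10: 22 live cells, differs from original
Gen 11: 29 live cells, differs from original
Gen 12: 18 live cells, differs from original
No period found within 12 steps.

Answer: 0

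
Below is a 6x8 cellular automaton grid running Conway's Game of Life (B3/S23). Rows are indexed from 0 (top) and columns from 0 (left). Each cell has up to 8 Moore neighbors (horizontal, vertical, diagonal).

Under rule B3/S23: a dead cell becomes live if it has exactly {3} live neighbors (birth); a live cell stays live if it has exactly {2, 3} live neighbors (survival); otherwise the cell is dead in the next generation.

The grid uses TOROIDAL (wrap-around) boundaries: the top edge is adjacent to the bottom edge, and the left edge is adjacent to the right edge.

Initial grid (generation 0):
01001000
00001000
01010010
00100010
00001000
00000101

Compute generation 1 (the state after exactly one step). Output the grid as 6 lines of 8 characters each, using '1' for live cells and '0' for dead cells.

Simulating step by step:
Generation 0 (given above): 11 live cells
Generation 1: 16 live cells
(generation 1 grid is the final answer)

Answer: 00001100
00111100
00110100
00110100
00000110
00001100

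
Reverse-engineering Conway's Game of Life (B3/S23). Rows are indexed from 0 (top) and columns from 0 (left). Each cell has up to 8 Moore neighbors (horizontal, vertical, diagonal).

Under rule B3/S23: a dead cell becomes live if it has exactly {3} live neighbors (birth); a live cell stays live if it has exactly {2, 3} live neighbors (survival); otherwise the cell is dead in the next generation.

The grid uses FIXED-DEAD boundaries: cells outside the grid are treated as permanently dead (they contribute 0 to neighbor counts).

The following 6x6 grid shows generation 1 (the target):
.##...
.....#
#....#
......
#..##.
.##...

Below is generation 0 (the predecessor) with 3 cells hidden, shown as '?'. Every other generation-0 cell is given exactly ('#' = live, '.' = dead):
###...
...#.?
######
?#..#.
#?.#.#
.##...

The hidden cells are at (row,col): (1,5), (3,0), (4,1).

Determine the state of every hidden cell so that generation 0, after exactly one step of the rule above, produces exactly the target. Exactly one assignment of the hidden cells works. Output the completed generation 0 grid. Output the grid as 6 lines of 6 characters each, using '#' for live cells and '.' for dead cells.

Answer: ###...
...#.#
######
##..#.
#..#.#
.##...

Derivation:
Hidden generation-0 cells (in order): (1,5), (3,0), (4,1).
A hidden cell only influences target cells in its own 3x3 neighborhood. Try each of the 2^3 = 8 assignments, step the completed generation 0 forward once under B3/S23, and compare with the target:
  (1,5)=. (3,0)=. (4,1)=. -> step gives (1,5)='.' but target has '#' -> reject
  (1,5)=. (3,0)=. (4,1)=# -> step gives (1,5)='.' but target has '#' -> reject
  (1,5)=. (3,0)=# (4,1)=. -> step gives (1,5)='.' but target has '#' -> reject
  (1,5)=. (3,0)=# (4,1)=# -> step gives (1,5)='.' but target has '#' -> reject
  (1,5)=# (3,0)=. (4,1)=. -> step gives (2,1)='#' but target has '.' -> reject
  (1,5)=# (3,0)=. (4,1)=# -> step gives (2,1)='#' but target has '.' -> reject
  (1,5)=# (3,0)=# (4,1)=. -> step reproduces the target at every cell -> ACCEPT
  (1,5)=# (3,0)=# (4,1)=# -> step gives (4,0)='.' but target has '#' -> reject
Unique solution: (1,5)=live, (3,0)=live, (4,1)=dead.
Check: live-neighbor counts of every cell in the completed generation 0:
122221
466452
344453
455554
354231
222221
Applying B3/S23 to generation 0 with these counts gives:
.##...
.....#
#....#
......
#..##.
.##...
which matches the target exactly.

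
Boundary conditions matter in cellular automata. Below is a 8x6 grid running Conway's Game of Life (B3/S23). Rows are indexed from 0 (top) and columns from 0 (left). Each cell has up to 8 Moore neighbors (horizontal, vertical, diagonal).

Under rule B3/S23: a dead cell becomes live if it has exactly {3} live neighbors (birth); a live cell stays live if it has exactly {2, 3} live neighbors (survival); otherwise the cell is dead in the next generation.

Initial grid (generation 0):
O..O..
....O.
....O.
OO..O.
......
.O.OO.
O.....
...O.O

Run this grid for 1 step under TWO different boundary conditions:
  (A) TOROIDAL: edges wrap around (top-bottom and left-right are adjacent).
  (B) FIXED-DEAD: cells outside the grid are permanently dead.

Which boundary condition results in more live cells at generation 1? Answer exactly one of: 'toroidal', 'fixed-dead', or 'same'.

Under TOROIDAL boundary, generation 1:
...O.O
...OOO
...OO.
.....O
OOOOOO
......
O.OO.O
O...OO
Population = 21

Under FIXED-DEAD boundary, generation 1:
......
...OO.
...OOO
......
OOOOO.
......
..OO..
......
Population = 12

Comparison: toroidal=21, fixed-dead=12 -> toroidal

Answer: toroidal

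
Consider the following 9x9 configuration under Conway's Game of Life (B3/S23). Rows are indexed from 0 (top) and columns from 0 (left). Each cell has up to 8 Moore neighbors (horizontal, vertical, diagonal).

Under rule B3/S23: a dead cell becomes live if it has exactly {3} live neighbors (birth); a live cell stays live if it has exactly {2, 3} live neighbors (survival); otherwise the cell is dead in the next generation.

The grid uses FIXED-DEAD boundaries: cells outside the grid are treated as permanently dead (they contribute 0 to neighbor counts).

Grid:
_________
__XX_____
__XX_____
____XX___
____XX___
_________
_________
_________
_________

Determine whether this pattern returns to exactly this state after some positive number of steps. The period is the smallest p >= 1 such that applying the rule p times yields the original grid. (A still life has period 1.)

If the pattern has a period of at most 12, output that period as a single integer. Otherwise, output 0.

Answer: 2

Derivation:
Simulating and comparing each generation to the original:
Gen 0 (original, given above): 8 live cells
Gen 1: 6 live cells, differs from original
Gen 2: 8 live cells, MATCHES original -> period = 2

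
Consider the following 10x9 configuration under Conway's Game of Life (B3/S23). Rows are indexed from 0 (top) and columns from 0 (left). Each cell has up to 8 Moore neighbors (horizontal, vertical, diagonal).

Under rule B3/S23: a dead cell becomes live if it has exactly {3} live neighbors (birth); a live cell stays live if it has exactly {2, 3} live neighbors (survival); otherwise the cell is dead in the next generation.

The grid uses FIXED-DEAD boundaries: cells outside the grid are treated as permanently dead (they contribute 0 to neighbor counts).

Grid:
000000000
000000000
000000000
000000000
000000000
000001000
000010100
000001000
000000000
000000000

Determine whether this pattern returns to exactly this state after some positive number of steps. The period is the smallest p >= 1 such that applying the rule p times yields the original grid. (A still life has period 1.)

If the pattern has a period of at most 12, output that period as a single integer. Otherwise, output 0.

Answer: 1

Derivation:
Simulating and comparing each generation to the original:
Gen 0 (original, given above): 4 live cells
Gen 1: 4 live cells, MATCHES original -> period = 1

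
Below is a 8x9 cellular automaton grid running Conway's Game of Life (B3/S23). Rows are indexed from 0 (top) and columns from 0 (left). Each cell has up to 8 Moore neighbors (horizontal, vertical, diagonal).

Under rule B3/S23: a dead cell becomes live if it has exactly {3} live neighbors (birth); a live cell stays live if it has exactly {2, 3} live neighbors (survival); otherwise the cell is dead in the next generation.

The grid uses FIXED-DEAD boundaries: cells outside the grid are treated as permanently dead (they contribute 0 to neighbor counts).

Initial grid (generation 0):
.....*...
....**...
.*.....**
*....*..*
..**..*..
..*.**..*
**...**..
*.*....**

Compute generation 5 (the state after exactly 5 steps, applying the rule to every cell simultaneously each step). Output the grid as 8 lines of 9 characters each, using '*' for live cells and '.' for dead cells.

Simulating step by step:
Generation 0 (given above): 24 live cells
Generation 1: 32 live cells
....**...
....***..
....*****
.**...*.*
.***..**.
..*.*..*.
*.*****.*
*.....**.
Generation 2: 21 live cells
....*.*..
...*.....
...**...*
.*..*...*
.....**.*
........*
..*.*...*
.*.**.**.
Generation 3: 21 live cells
.........
...*.*...
..***....
...**...*
.....*..*
.....*..*
..*.**..*
..****.*.
Generation 4: 19 live cells
.........
..**.....
..*..*...
..*..*...
.....*.**
.....****
..*....**
..*..**..
Generation 5: 14 live cells
(generation 5 grid is the final answer)

Answer: .........
..**.....
.**.*....
....**...
....**..*
.....*...
........*
......**.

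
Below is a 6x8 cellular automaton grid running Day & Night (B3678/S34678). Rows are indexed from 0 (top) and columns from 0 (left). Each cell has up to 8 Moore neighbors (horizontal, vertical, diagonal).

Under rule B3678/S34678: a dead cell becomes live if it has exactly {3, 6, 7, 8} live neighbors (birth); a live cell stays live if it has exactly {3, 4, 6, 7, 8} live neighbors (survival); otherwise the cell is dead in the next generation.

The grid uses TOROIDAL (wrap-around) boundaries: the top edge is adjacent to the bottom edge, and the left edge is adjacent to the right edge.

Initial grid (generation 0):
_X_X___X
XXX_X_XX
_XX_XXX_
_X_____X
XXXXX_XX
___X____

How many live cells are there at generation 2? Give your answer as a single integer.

Simulating step by step:
Generation 0 (given above): 24 live cells
Generation 1: 23 live cells
_X_XX_XX
____X_XX
X_X__XX_
X_X____X
XXXX___X
__XX__X_
Generation 2: 23 live cells
X__XX_XX
_XX_XX__
X__X_XXX
_XX_____
X__X__XX
__X__XX_
Population at generation 2: 23

Answer: 23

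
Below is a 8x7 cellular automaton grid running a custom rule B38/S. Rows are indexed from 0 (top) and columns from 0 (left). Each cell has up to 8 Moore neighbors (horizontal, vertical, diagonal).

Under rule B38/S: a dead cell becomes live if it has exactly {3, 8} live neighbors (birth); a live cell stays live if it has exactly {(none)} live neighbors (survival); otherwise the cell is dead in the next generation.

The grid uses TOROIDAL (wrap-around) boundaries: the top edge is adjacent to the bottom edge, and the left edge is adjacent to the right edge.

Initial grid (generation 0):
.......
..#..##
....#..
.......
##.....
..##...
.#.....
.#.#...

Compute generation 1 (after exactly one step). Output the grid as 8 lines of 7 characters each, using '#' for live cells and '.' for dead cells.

Answer: ..#....
.......
.....#.
.......
..#....
#......
...#...
..#....

Derivation:
Simulating step by step:
Generation 0 (given above): 11 live cells
Generation 1: 6 live cells
(generation 1 grid is the final answer)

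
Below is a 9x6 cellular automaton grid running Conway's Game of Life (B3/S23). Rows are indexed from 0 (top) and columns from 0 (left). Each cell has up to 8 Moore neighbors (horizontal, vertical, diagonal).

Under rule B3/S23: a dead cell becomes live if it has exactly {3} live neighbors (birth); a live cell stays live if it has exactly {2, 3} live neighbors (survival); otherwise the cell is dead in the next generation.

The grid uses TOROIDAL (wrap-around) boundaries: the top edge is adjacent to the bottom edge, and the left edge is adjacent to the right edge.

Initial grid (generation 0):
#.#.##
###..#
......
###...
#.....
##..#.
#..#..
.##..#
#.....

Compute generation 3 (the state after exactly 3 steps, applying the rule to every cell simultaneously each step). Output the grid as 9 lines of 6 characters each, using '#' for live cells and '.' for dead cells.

Simulating step by step:
Generation 0 (given above): 21 live cells
Generation 1: 20 live cells
..###.
..###.
.....#
##....
..#...
##....
...##.
.##..#
..###.
Generation 2: 22 live cells
.#...#
..#..#
######
##....
..#...
.###..
...###
.#...#
.....#
Generation 3: 14 live cells
(generation 3 grid is the final answer)

Answer: ....##
......
...##.
....#.
#..#..
.#....
.#.#.#
.....#
....##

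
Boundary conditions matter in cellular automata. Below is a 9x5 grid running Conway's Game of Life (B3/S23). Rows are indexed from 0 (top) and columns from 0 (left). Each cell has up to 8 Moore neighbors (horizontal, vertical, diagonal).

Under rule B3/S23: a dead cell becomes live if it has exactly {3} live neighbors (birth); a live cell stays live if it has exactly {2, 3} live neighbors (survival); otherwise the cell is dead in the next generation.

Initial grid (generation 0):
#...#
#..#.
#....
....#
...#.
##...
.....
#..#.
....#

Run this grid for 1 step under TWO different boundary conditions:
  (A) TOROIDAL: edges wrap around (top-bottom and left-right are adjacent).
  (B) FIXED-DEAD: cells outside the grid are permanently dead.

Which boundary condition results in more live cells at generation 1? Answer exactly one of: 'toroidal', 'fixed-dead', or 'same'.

Answer: toroidal

Derivation:
Under TOROIDAL boundary, generation 1:
#..#.
##...
#....
....#
#...#
.....
##..#
....#
...#.
Population = 13

Under FIXED-DEAD boundary, generation 1:
.....
##...
.....
.....
.....
.....
##...
.....
.....
Population = 4

Comparison: toroidal=13, fixed-dead=4 -> toroidal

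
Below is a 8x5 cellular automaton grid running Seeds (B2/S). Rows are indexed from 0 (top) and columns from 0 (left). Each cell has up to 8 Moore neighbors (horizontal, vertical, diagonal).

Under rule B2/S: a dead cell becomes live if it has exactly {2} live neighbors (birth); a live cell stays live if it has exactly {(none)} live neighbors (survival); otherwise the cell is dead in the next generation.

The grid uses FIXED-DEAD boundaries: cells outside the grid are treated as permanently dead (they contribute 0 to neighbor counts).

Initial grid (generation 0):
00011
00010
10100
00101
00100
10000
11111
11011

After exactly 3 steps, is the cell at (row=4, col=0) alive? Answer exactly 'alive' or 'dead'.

Simulating step by step:
Generation 0 (given above): 18 live cells
Generation 1: 4 live cells
00100
01000
00001
00000
00000
00001
00000
00000
Generation 2: 3 live cells
01000
00110
00000
00000
00000
00000
00000
00000
Generation 3: 4 live cells
00010
01000
00110
00000
00000
00000
00000
00000

Cell (4,0) at generation 3: 0 -> dead

Answer: dead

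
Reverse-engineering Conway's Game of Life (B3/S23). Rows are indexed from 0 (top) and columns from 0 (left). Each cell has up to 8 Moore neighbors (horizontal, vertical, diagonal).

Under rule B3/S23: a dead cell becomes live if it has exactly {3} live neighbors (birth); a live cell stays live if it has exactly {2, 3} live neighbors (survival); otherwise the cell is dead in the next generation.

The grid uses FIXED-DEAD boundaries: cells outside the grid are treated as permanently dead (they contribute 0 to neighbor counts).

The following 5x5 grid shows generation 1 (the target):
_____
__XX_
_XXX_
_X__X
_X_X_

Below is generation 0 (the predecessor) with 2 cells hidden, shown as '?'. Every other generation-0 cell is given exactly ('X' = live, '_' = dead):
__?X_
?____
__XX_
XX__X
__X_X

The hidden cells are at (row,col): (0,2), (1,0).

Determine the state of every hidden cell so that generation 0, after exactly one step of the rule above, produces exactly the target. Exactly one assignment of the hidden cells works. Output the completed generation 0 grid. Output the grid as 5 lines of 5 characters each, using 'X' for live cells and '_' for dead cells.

Hidden generation-0 cells (in order): (0,2), (1,0).
A hidden cell only influences target cells in its own 3x3 neighborhood. Try each of the 2^2 = 4 assignments, step the completed generation 0 forward once under B3/S23, and compare with the target:
  (0,2)=_ (1,0)=_ -> step reproduces the target at every cell -> ACCEPT
  (0,2)=_ (1,0)=X -> step gives (2,0)='X' but target has '_' -> reject
  (0,2)=X (1,0)=_ -> step gives (1,2)='_' but target has 'X' -> reject
  (0,2)=X (1,0)=X -> step gives (1,1)='X' but target has '_' -> reject
Unique solution: (0,2)=dead, (1,0)=dead.
Check: live-neighbor counts of every cell in the completed generation 0:
00101
01332
23222
13452
23131
Applying B3/S23 to generation 0 with these counts gives:
_____
__XX_
_XXX_
_X__X
_X_X_
which matches the target exactly.

Answer: ___X_
_____
__XX_
XX__X
__X_X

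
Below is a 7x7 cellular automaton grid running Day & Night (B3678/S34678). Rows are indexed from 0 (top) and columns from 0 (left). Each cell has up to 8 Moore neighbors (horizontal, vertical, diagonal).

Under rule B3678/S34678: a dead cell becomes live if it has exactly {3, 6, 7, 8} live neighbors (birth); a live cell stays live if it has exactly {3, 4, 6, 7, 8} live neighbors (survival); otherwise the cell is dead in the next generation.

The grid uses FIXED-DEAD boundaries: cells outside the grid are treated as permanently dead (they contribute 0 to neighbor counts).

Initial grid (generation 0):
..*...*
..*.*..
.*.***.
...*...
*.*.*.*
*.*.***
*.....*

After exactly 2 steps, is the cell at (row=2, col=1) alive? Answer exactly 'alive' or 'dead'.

Answer: alive

Derivation:
Simulating step by step:
Generation 0 (given above): 20 live cells
Generation 1: 11 live cells
...*...
.**.*..
...**..
.*.*...
....*..
......*
.*.....
Generation 2: 8 live cells
..*....
..*.*..
.*.**..
..**...
.......
.......
.......

Cell (2,1) at generation 2: 1 -> alive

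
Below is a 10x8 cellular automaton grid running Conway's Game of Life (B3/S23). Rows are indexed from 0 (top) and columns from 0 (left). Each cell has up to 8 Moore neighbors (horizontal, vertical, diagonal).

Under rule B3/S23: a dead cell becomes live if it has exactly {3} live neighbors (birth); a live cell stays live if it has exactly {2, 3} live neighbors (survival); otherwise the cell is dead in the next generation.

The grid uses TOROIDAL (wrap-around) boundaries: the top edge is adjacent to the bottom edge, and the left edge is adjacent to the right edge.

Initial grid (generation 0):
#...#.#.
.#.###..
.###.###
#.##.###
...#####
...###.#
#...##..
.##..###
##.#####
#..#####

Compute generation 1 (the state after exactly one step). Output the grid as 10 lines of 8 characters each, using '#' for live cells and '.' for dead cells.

Answer: ###.....
.#......
........
........
........
#......#
###.....
..#.....
........
..#.....

Derivation:
Simulating step by step:
Generation 0 (given above): 49 live cells
Generation 1: 11 live cells
(generation 1 grid is the final answer)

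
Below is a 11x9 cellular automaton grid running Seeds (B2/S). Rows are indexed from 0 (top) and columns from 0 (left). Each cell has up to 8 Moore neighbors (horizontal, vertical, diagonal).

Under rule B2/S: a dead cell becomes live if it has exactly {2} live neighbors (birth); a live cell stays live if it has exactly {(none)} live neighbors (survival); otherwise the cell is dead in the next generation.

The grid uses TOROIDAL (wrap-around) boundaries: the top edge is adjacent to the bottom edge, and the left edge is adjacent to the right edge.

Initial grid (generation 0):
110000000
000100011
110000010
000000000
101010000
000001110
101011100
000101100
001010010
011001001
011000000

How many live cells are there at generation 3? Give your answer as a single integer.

Answer: 19

Derivation:
Simulating step by step:
Generation 0 (given above): 31 live cells
Generation 1: 23 live cells
000100010
000000100
001000100
001100000
010100011
101000000
010000001
000000001
100000001
000010110
000100001
Generation 2: 25 live cells
001010101
001101000
010001010
100010101
000010000
000100000
001000010
010000000
000001100
000101000
001001000
Generation 3: 19 live cells
000000010
100000001
000000000
010100000
100000011
001010000
010100000
001001010
001000000
001000000
010000010
Population at generation 3: 19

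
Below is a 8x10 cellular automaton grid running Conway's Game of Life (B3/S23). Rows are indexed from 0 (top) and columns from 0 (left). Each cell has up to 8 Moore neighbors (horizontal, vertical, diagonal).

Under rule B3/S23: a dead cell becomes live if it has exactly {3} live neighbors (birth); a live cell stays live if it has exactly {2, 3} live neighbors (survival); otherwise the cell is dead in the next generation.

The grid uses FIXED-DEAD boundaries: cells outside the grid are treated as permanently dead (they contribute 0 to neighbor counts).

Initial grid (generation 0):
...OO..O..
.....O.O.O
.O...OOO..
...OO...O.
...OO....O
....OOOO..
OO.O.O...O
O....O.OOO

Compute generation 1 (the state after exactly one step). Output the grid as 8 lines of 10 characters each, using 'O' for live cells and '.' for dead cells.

Simulating step by step:
Generation 0 (given above): 30 live cells
Generation 1: 27 live cells
(generation 1 grid is the final answer)

Answer: ....O.O.O.
.....O.O..
.....O.O..
..OO..OOO.
......OOO.
..O...O.O.
OO.......O
OO..O.O.OO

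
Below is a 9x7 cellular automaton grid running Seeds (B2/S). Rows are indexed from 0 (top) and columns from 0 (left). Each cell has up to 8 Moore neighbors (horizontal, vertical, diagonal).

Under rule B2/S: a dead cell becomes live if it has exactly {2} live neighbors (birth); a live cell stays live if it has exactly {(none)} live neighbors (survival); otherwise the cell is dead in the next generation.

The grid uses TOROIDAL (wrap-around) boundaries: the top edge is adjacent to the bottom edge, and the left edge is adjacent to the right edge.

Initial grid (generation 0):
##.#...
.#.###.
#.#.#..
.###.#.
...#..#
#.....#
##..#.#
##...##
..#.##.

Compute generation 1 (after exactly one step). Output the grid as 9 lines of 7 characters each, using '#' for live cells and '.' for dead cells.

Answer: .......
.......
.......
.......
.......
..###..
..#....
.......
.......

Derivation:
Simulating step by step:
Generation 0 (given above): 29 live cells
Generation 1: 4 live cells
(generation 1 grid is the final answer)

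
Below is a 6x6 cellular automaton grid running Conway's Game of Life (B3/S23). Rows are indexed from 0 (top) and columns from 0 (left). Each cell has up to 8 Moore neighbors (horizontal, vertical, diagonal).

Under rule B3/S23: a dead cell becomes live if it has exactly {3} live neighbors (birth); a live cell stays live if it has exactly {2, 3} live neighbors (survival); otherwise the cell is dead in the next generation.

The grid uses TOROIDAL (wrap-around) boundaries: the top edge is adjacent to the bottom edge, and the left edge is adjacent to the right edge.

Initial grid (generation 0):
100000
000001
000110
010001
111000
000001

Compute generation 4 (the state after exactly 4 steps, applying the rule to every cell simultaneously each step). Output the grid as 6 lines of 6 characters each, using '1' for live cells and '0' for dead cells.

Answer: 100001
000000
000000
110111
010000
010100

Derivation:
Simulating step by step:
Generation 0 (given above): 10 live cells
Generation 1: 15 live cells
100001
000011
100011
010111
011001
000001
Generation 2: 10 live cells
100000
000000
000000
010100
011101
010011
Generation 3: 13 live cells
100001
000000
000000
110110
010101
010111
Generation 4: 10 live cells
(generation 4 grid is the final answer)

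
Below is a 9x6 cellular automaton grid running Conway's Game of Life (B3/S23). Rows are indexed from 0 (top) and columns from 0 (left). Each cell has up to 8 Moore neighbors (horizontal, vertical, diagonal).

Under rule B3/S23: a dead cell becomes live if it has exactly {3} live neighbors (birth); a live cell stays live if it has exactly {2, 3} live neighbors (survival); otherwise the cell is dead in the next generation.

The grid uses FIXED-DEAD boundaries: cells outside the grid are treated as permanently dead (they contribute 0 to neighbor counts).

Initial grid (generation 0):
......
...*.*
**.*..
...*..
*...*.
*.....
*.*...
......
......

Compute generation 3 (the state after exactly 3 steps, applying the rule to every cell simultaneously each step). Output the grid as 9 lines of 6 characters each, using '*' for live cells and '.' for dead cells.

Answer: ......
......
....*.
.*..*.
....*.
......
......
......
......

Derivation:
Simulating step by step:
Generation 0 (given above): 11 live cells
Generation 1: 10 live cells
......
..*.*.
...*..
*****.
......
*.....
.*....
......
......
Generation 2: 8 live cells
......
...*..
......
.****.
*.**..
......
......
......
......
Generation 3: 4 live cells
(generation 3 grid is the final answer)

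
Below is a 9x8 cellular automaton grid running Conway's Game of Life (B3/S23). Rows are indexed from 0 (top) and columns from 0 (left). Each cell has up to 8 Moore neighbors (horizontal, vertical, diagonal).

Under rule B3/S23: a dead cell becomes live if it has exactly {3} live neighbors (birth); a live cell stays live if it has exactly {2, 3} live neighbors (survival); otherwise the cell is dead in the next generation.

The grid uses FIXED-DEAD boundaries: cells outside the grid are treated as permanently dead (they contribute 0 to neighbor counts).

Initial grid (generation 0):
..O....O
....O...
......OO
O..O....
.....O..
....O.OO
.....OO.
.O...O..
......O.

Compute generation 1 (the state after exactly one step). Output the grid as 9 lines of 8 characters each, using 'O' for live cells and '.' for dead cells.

Answer: ........
......OO
........
......O.
....OOO.
....O..O
....O..O
.....O..
........

Derivation:
Simulating step by step:
Generation 0 (given above): 16 live cells
Generation 1: 11 live cells
(generation 1 grid is the final answer)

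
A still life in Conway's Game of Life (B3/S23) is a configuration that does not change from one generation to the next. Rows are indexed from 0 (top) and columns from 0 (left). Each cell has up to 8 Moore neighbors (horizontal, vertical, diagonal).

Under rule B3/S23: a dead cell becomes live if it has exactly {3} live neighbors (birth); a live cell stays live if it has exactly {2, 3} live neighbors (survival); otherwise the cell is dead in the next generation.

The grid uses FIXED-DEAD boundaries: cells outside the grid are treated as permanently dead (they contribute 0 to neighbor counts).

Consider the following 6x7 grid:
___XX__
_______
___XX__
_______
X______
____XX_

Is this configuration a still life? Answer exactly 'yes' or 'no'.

Answer: no

Derivation:
Compute generation 1 and compare to generation 0 (given above):
Generation 1:
_______
_______
_______
_______
_______
_______
Cell (0,3) differs: gen0=1 vs gen1=0 -> NOT a still life.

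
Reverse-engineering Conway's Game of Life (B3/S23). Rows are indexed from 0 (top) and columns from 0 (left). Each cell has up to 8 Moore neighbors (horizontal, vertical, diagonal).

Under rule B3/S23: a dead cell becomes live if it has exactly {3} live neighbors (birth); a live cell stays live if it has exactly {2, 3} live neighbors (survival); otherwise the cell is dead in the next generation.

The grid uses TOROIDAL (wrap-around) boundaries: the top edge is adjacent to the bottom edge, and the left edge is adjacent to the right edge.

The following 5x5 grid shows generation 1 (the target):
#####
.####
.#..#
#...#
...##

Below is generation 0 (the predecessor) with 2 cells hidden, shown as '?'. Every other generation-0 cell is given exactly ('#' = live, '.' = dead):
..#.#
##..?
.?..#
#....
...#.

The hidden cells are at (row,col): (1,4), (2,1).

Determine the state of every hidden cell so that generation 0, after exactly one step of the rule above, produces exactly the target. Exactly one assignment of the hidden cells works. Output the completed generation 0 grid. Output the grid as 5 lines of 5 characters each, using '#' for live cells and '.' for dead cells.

Hidden generation-0 cells (in order): (1,4), (2,1).
A hidden cell only influences target cells in its own 3x3 neighborhood. Try each of the 2^2 = 4 assignments, step the completed generation 0 forward once under B3/S23, and compare with the target:
  (1,4)=. (2,1)=. -> step gives (1,0)='#' but target has '.' -> reject
  (1,4)=. (2,1)=# -> step reproduces the target at every cell -> ACCEPT
  (1,4)=# (2,1)=. -> step gives (0,0)='.' but target has '#' -> reject
  (1,4)=# (2,1)=# -> step gives (0,0)='.' but target has '#' -> reject
Unique solution: (1,4)=dead, (2,1)=live.
Check: live-neighbor counts of every cell in the completed generation 0:
33232
43333
53212
22223
22223
Applying B3/S23 to generation 0 with these counts gives:
#####
.####
.#..#
#...#
...##
which matches the target exactly.

Answer: ..#.#
##...
.#..#
#....
...#.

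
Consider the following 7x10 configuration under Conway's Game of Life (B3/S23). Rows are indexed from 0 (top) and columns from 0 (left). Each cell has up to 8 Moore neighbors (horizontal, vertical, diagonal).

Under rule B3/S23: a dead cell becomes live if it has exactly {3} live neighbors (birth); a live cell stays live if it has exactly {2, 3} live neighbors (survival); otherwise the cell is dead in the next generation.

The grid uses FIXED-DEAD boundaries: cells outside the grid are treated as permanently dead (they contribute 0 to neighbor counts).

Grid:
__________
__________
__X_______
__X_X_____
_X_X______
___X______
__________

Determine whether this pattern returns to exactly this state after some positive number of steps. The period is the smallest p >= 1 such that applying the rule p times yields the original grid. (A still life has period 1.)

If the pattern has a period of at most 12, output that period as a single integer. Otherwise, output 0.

Simulating and comparing each generation to the original:
Gen 0 (original, given above): 6 live cells
Gen 1: 6 live cells, differs from original
Gen 2: 6 live cells, MATCHES original -> period = 2

Answer: 2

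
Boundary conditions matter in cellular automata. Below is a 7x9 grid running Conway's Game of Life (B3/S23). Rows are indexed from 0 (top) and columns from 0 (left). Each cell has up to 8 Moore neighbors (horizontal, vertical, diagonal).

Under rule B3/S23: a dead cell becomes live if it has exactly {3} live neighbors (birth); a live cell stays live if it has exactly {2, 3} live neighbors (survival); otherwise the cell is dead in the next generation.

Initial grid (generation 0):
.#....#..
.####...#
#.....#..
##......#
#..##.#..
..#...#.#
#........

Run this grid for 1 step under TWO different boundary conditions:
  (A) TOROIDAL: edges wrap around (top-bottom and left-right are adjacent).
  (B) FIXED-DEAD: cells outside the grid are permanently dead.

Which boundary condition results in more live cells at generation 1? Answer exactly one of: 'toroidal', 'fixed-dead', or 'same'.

Under TOROIDAL boundary, generation 1:
.#.#.....
.###.#.#.
...#...#.
.#...#.##
..##.#...
##.#.#.##
##.....#.
Population = 25

Under FIXED-DEAD boundary, generation 1:
.#.#.....
####.#.#.
#..#...#.
##...#.#.
#.##.#...
.#.#.#.#.
.........
Population = 23

Comparison: toroidal=25, fixed-dead=23 -> toroidal

Answer: toroidal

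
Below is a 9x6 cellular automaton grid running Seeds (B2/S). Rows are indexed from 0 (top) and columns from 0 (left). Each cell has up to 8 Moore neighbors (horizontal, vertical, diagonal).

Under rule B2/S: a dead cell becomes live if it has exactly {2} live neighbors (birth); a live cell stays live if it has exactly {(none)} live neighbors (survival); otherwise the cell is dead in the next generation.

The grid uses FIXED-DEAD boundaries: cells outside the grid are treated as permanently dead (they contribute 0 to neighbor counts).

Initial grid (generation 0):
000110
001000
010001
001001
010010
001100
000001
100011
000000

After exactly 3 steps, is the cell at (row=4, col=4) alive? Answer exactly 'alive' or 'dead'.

Answer: alive

Derivation:
Simulating step by step:
Generation 0 (given above): 15 live cells
Generation 1: 14 live cells
001000
010001
000110
100100
000001
010001
011000
000000
000011
Generation 2: 17 live cells
010000
000000
110001
001001
111000
100010
100000
011111
000000
Generation 3: 12 live cells
000000
001000
001010
000110
000011
001100
000000
100000
010001

Cell (4,4) at generation 3: 1 -> alive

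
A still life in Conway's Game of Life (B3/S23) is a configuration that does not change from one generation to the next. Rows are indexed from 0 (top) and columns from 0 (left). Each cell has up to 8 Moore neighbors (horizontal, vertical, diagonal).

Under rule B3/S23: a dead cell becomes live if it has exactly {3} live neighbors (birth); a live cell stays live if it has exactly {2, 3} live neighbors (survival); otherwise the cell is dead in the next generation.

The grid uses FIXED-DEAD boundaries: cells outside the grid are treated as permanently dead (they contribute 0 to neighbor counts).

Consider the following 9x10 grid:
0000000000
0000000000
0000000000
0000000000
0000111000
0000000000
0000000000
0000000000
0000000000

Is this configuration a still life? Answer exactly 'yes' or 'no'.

Answer: no

Derivation:
Compute generation 1 and compare to generation 0 (given above):
Generation 1:
0000000000
0000000000
0000000000
0000010000
0000010000
0000010000
0000000000
0000000000
0000000000
Cell (3,5) differs: gen0=0 vs gen1=1 -> NOT a still life.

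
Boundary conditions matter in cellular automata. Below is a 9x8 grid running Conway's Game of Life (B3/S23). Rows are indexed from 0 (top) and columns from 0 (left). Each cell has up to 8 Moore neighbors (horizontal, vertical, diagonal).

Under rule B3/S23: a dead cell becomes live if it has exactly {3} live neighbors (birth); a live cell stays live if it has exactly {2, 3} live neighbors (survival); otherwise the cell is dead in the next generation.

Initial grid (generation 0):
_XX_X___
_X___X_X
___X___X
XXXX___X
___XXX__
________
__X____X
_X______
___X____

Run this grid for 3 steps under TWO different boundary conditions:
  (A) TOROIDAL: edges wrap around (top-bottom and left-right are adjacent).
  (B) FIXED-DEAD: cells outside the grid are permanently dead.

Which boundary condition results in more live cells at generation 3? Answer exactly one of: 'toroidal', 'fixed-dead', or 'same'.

Answer: toroidal

Derivation:
Under TOROIDAL boundary, generation 3:
XX_____X
_XX_X___
_X__XXX_
XX____X_
_X____X_
_____X__
____X___
___X____
_X______
Population = 19

Under FIXED-DEAD boundary, generation 3:
XXXXX___
_____XX_
___X__X_
XX______
_X___X__
__X__X__
__XXX___
________
________
Population = 18

Comparison: toroidal=19, fixed-dead=18 -> toroidal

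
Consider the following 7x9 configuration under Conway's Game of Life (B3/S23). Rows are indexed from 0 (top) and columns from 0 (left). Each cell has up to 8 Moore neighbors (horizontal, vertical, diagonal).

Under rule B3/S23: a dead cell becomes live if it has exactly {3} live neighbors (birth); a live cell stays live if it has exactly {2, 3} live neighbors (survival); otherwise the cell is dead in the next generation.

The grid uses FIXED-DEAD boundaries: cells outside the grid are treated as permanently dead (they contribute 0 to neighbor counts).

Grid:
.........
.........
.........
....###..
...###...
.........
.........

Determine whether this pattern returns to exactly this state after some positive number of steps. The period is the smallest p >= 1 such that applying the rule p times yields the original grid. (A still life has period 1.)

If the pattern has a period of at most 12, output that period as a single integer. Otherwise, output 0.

Simulating and comparing each generation to the original:
Gen 0 (original, given above): 6 live cells
Gen 1: 6 live cells, differs from original
Gen 2: 6 live cells, MATCHES original -> period = 2

Answer: 2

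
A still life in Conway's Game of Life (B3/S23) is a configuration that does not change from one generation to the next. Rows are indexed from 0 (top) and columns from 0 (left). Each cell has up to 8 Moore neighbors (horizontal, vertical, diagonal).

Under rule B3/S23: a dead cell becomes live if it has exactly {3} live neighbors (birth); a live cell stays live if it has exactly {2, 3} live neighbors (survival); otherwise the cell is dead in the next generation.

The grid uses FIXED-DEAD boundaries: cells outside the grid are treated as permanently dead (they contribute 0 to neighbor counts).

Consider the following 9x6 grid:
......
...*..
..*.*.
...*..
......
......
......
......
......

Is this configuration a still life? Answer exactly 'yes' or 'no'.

Answer: yes

Derivation:
Compute generation 1 and compare to generation 0 (given above):
Generation 1:
......
...*..
..*.*.
...*..
......
......
......
......
......
The grids are IDENTICAL -> still life.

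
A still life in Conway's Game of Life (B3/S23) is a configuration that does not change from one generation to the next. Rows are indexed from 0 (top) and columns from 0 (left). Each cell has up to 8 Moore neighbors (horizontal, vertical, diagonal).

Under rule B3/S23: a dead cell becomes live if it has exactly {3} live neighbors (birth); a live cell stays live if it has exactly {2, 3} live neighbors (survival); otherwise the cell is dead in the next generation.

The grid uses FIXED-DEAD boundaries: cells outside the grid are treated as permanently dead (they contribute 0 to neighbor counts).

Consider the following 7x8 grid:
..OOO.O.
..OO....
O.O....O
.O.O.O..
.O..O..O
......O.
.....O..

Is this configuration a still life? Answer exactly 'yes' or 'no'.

Answer: no

Derivation:
Compute generation 1 and compare to generation 0 (given above):
Generation 1:
..O.O...
....O...
....O...
OO.OO.O.
..O.OOO.
.....OO.
........
Cell (0,3) differs: gen0=1 vs gen1=0 -> NOT a still life.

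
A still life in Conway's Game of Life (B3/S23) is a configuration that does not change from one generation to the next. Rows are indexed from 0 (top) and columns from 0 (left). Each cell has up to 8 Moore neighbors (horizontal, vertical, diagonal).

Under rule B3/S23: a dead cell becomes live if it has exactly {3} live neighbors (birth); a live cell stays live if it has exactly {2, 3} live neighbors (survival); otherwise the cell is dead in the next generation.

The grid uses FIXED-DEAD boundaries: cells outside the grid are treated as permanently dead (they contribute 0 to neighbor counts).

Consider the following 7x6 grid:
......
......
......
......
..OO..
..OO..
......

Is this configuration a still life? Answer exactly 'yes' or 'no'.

Answer: yes

Derivation:
Compute generation 1 and compare to generation 0 (given above):
Generation 1:
......
......
......
......
..OO..
..OO..
......
The grids are IDENTICAL -> still life.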